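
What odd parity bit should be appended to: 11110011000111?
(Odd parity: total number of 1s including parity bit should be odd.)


Number of 1s in data: 9
Parity bit: 0

0


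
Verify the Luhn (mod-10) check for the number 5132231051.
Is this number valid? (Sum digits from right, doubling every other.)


Luhn sum = 21
21 mod 10 = 1

Invalid (Luhn sum mod 10 = 1)


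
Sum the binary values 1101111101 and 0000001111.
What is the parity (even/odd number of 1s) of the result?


1101111101 = 893
0000001111 = 15
Sum = 908 = 1110001100
1s count = 5

odd parity (5 ones in 1110001100)


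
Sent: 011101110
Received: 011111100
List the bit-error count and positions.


XOR: 000010010

2 error(s) at position(s): 4, 7


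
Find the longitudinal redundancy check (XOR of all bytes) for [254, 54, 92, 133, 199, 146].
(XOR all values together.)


XOR chain: 254 ^ 54 ^ 92 ^ 133 ^ 199 ^ 146 = 68

68


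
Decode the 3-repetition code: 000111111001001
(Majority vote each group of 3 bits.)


Groups: 000, 111, 111, 001, 001
Majority votes: 01100

01100


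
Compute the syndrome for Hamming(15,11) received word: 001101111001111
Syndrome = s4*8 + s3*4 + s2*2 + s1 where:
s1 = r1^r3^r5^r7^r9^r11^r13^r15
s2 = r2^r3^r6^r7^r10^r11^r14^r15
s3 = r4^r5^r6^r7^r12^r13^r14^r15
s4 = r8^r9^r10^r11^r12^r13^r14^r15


s1=1, s2=1, s3=1, s4=0

Syndrome = 7 (error at position 7)


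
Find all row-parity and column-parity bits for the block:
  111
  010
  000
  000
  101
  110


Row parities: 110000
Column parities: 110

Row P: 110000, Col P: 110, Corner: 0


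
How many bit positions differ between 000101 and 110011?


XOR: 110110
Count of 1s: 4

4


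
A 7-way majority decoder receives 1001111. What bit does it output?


Ones: 5 out of 7
Threshold: 4

1 (5/7 voted 1)


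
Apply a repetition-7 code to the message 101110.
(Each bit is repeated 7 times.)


Each bit -> 7 copies

111111100000001111111111111111111110000000


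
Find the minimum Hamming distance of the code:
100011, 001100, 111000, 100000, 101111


Comparing all pairs, minimum distance: 2
Can detect 1 errors, correct 0 errors

2


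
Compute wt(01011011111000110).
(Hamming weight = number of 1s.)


Counting 1s in 01011011111000110

10


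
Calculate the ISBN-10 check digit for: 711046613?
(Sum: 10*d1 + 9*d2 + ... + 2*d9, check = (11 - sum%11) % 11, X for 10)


Weighted sum: 174
174 mod 11 = 9

Check digit: 2


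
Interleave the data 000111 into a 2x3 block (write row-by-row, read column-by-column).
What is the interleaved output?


Matrix:
  000
  111
Read columns: 010101

010101


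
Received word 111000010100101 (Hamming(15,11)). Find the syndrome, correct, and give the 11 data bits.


Syndrome = 0: no error detected

Data: 10000100101 (no errors)


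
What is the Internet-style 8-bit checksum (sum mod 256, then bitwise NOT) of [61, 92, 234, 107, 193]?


Sum = 687 mod 256 = 175
Complement = 80

80


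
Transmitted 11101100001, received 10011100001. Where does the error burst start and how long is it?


XOR: 01110000000

Burst at position 1, length 3


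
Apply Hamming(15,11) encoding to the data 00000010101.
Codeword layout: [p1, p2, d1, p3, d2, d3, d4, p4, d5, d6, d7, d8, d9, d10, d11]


Parity bits: p1=1, p2=0, p3=0, p4=1

100000010010101


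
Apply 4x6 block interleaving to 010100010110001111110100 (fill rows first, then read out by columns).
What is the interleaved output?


Matrix:
  010100
  010110
  001111
  110100
Read columns: 000111010010111101100010

000111010010111101100010


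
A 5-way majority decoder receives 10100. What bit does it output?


Ones: 2 out of 5
Threshold: 3

0 (2/5 voted 1)


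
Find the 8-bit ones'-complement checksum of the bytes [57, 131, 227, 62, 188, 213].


Sum = 878 mod 256 = 110
Complement = 145

145


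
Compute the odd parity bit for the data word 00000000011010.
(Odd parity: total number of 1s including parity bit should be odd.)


Number of 1s in data: 3
Parity bit: 0

0


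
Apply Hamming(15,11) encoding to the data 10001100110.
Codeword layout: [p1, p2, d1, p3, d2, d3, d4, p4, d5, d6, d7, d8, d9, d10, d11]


Parity bits: p1=1, p2=1, p3=0, p4=0

111000001100110


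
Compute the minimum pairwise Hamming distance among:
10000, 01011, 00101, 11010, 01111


Comparing all pairs, minimum distance: 1
Can detect 0 errors, correct 0 errors

1


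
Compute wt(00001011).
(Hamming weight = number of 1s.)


Counting 1s in 00001011

3


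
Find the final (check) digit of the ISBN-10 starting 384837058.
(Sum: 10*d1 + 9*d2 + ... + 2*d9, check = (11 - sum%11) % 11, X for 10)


Weighted sum: 274
274 mod 11 = 10

Check digit: 1


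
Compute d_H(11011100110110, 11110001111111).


XOR: 00101101001001
Count of 1s: 6

6


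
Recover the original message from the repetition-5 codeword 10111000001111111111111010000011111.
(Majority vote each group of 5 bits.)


Groups: 10111, 00000, 11111, 11111, 11101, 00000, 11111
Majority votes: 1011101

1011101


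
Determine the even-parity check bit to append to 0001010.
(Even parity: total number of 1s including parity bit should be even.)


Number of 1s in data: 2
Parity bit: 0

0


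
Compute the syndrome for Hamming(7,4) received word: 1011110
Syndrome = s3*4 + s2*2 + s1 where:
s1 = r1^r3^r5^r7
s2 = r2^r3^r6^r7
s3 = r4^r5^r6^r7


s1=1, s2=0, s3=1

Syndrome = 5 (error at position 5)


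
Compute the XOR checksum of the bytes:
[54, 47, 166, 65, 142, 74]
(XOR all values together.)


XOR chain: 54 ^ 47 ^ 166 ^ 65 ^ 142 ^ 74 = 58

58


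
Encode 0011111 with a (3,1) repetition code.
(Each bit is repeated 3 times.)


Each bit -> 3 copies

000000111111111111111


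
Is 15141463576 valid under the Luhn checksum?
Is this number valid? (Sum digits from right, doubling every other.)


Luhn sum = 48
48 mod 10 = 8

Invalid (Luhn sum mod 10 = 8)


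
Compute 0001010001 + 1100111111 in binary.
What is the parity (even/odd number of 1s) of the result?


0001010001 = 81
1100111111 = 831
Sum = 912 = 1110010000
1s count = 4

even parity (4 ones in 1110010000)


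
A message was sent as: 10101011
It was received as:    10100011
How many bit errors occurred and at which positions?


XOR: 00001000

1 error(s) at position(s): 4


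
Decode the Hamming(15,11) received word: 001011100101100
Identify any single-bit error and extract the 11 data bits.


Syndrome = 12: error at position 12

Data: 11110100100 (corrected bit 12)


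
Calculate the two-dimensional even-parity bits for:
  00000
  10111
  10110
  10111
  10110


Row parities: 00101
Column parities: 00000

Row P: 00101, Col P: 00000, Corner: 0


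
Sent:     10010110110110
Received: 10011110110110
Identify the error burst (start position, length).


XOR: 00001000000000

Burst at position 4, length 1


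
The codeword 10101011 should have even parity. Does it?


Number of 1s: 5

No, parity error (5 ones)


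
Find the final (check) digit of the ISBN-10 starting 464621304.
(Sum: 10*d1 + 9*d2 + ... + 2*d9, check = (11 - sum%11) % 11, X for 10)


Weighted sum: 205
205 mod 11 = 7

Check digit: 4


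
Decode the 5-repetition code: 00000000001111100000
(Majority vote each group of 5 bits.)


Groups: 00000, 00000, 11111, 00000
Majority votes: 0010

0010


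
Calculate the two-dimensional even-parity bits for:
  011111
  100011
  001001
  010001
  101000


Row parities: 11000
Column parities: 001100

Row P: 11000, Col P: 001100, Corner: 0


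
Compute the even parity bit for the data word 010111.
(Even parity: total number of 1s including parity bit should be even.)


Number of 1s in data: 4
Parity bit: 0

0


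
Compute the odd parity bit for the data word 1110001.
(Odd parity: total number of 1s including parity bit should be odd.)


Number of 1s in data: 4
Parity bit: 1

1


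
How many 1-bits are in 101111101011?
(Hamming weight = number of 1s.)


Counting 1s in 101111101011

9


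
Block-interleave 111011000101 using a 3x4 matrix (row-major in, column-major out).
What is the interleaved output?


Matrix:
  1110
  1100
  0101
Read columns: 110111100001

110111100001


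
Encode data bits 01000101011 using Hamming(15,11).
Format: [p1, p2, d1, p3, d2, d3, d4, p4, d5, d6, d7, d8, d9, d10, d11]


Parity bits: p1=0, p2=1, p3=0, p4=0

010010000101011


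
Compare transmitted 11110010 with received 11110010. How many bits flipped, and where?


XOR: 00000000

0 errors (received matches sent)


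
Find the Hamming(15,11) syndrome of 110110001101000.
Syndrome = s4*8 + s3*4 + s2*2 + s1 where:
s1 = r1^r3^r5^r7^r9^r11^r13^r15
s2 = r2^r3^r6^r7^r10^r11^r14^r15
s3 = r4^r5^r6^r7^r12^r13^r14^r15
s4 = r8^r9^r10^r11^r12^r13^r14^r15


s1=1, s2=0, s3=1, s4=1

Syndrome = 13 (error at position 13)


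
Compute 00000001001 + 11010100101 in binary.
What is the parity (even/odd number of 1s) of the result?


00000001001 = 9
11010100101 = 1701
Sum = 1710 = 11010101110
1s count = 7

odd parity (7 ones in 11010101110)


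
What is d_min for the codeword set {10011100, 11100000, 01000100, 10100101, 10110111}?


Comparing all pairs, minimum distance: 2
Can detect 1 errors, correct 0 errors

2


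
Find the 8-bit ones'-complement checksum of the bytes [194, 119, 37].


Sum = 350 mod 256 = 94
Complement = 161

161


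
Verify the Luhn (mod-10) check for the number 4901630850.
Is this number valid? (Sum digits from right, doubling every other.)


Luhn sum = 33
33 mod 10 = 3

Invalid (Luhn sum mod 10 = 3)


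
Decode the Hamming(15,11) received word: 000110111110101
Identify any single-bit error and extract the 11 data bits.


Syndrome = 4: error at position 4

Data: 01011110101 (corrected bit 4)


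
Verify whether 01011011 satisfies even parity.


Number of 1s: 5

No, parity error (5 ones)


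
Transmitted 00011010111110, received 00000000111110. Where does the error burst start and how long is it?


XOR: 00011010000000

Burst at position 3, length 4


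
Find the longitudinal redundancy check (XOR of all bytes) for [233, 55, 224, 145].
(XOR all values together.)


XOR chain: 233 ^ 55 ^ 224 ^ 145 = 175

175


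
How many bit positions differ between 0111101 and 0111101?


XOR: 0000000
Count of 1s: 0

0


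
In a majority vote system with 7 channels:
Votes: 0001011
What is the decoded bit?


Ones: 3 out of 7
Threshold: 4

0 (3/7 voted 1)


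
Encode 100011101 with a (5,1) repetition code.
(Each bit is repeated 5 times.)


Each bit -> 5 copies

111110000000000000001111111111111110000011111


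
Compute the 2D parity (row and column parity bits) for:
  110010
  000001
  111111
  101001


Row parities: 1101
Column parities: 100101

Row P: 1101, Col P: 100101, Corner: 1


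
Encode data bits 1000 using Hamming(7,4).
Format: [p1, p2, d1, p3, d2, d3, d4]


Parity bits: p1=1, p2=1, p3=0

1110000


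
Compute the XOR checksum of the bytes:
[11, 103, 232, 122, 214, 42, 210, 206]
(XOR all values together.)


XOR chain: 11 ^ 103 ^ 232 ^ 122 ^ 214 ^ 42 ^ 210 ^ 206 = 30

30


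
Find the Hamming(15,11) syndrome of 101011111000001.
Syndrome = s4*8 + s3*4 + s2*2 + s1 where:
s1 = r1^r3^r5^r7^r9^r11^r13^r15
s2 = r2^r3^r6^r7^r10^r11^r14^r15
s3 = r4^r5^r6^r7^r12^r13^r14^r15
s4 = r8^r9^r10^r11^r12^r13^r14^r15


s1=0, s2=0, s3=0, s4=1

Syndrome = 8 (error at position 8)


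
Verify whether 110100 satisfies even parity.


Number of 1s: 3

No, parity error (3 ones)


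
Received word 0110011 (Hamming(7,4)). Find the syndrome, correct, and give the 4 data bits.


Syndrome = 0: no error detected

Data: 1011 (no errors)


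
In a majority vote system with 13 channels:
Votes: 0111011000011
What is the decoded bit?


Ones: 7 out of 13
Threshold: 7

1 (7/13 voted 1)


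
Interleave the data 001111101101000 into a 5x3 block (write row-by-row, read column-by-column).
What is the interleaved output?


Matrix:
  001
  111
  101
  101
  000
Read columns: 011100100011110

011100100011110


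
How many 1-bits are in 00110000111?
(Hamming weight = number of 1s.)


Counting 1s in 00110000111

5


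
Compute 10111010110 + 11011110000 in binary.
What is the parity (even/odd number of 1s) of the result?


10111010110 = 1494
11011110000 = 1776
Sum = 3270 = 110011000110
1s count = 6

even parity (6 ones in 110011000110)


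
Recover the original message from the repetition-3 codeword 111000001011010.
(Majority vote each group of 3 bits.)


Groups: 111, 000, 001, 011, 010
Majority votes: 10010

10010


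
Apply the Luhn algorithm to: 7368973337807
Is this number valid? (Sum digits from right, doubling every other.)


Luhn sum = 72
72 mod 10 = 2

Invalid (Luhn sum mod 10 = 2)


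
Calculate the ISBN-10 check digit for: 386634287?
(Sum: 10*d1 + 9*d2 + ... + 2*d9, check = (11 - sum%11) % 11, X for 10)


Weighted sum: 276
276 mod 11 = 1

Check digit: X


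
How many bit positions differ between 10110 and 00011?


XOR: 10101
Count of 1s: 3

3


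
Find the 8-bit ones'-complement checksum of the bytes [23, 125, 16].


Sum = 164 mod 256 = 164
Complement = 91

91


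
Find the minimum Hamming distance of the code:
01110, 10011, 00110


Comparing all pairs, minimum distance: 1
Can detect 0 errors, correct 0 errors

1


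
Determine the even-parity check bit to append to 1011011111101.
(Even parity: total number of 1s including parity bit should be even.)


Number of 1s in data: 10
Parity bit: 0

0


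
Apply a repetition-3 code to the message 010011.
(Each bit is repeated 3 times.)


Each bit -> 3 copies

000111000000111111


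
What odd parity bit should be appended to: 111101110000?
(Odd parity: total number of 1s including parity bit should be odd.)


Number of 1s in data: 7
Parity bit: 0

0


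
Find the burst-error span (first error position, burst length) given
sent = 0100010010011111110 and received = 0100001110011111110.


XOR: 0000011100000000000

Burst at position 5, length 3


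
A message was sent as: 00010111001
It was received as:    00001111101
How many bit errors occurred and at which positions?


XOR: 00011000100

3 error(s) at position(s): 3, 4, 8


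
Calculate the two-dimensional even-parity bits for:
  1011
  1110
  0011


Row parities: 110
Column parities: 0110

Row P: 110, Col P: 0110, Corner: 0


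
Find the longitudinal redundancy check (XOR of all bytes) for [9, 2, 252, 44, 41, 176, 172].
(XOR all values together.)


XOR chain: 9 ^ 2 ^ 252 ^ 44 ^ 41 ^ 176 ^ 172 = 238

238


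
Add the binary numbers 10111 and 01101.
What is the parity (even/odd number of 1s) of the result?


10111 = 23
01101 = 13
Sum = 36 = 100100
1s count = 2

even parity (2 ones in 100100)


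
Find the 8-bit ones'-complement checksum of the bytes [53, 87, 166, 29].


Sum = 335 mod 256 = 79
Complement = 176

176


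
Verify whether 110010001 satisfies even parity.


Number of 1s: 4

Yes, parity is correct (4 ones)


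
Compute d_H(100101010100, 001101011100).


XOR: 101000001000
Count of 1s: 3

3


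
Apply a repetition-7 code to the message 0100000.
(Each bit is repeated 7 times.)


Each bit -> 7 copies

0000000111111100000000000000000000000000000000000


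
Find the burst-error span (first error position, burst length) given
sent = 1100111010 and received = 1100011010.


XOR: 0000100000

Burst at position 4, length 1


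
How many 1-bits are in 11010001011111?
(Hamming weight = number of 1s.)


Counting 1s in 11010001011111

9


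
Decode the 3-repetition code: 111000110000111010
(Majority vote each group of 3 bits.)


Groups: 111, 000, 110, 000, 111, 010
Majority votes: 101010

101010


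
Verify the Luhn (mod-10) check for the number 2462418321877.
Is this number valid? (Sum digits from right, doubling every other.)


Luhn sum = 64
64 mod 10 = 4

Invalid (Luhn sum mod 10 = 4)


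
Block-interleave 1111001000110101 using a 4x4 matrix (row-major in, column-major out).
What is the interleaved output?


Matrix:
  1111
  0010
  0011
  0101
Read columns: 1000100111101011

1000100111101011


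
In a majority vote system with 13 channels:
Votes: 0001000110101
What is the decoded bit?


Ones: 5 out of 13
Threshold: 7

0 (5/13 voted 1)


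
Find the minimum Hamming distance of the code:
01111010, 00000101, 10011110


Comparing all pairs, minimum distance: 4
Can detect 3 errors, correct 1 errors

4


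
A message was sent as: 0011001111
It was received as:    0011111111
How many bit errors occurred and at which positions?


XOR: 0000110000

2 error(s) at position(s): 4, 5


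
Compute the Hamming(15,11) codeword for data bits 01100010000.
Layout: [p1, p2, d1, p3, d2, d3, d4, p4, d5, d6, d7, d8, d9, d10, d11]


Parity bits: p1=0, p2=0, p3=0, p4=1

000011010010000


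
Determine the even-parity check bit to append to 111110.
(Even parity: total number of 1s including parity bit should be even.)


Number of 1s in data: 5
Parity bit: 1

1


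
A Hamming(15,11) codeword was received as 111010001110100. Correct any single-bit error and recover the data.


Syndrome = 0: no error detected

Data: 11001110100 (no errors)


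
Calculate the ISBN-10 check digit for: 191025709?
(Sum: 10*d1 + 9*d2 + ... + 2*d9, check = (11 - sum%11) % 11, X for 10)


Weighted sum: 182
182 mod 11 = 6

Check digit: 5


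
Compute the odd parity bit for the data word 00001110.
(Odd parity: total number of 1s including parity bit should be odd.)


Number of 1s in data: 3
Parity bit: 0

0


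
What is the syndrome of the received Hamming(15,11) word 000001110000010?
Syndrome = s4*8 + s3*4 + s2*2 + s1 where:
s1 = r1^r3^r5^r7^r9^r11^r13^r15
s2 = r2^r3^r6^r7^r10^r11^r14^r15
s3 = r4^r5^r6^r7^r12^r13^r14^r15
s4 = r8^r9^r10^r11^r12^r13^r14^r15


s1=1, s2=1, s3=1, s4=0

Syndrome = 7 (error at position 7)


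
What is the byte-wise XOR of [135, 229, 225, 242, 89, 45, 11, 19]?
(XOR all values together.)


XOR chain: 135 ^ 229 ^ 225 ^ 242 ^ 89 ^ 45 ^ 11 ^ 19 = 29

29


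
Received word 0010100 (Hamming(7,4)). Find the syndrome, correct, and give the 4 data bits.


Syndrome = 6: error at position 6

Data: 1110 (corrected bit 6)


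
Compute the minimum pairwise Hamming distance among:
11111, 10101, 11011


Comparing all pairs, minimum distance: 1
Can detect 0 errors, correct 0 errors

1


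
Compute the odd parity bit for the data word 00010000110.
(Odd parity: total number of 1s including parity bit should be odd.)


Number of 1s in data: 3
Parity bit: 0

0


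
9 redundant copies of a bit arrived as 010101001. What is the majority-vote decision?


Ones: 4 out of 9
Threshold: 5

0 (4/9 voted 1)


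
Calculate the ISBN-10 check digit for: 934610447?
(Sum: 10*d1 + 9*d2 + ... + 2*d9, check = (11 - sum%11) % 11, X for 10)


Weighted sum: 239
239 mod 11 = 8

Check digit: 3


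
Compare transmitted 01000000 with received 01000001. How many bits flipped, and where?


XOR: 00000001

1 error(s) at position(s): 7


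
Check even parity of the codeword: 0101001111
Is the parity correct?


Number of 1s: 6

Yes, parity is correct (6 ones)


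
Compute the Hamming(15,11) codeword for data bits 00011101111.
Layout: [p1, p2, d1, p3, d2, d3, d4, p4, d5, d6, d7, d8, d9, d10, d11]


Parity bits: p1=0, p2=0, p3=1, p4=0

000100101101111


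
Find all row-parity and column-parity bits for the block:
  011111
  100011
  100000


Row parities: 111
Column parities: 011100

Row P: 111, Col P: 011100, Corner: 1


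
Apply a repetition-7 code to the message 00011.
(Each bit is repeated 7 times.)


Each bit -> 7 copies

00000000000000000000011111111111111


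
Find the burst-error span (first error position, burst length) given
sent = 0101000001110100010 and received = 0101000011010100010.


XOR: 0000000010100000000

Burst at position 8, length 3


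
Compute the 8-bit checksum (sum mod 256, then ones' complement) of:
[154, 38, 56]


Sum = 248 mod 256 = 248
Complement = 7

7


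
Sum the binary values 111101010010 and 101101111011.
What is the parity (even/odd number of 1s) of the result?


111101010010 = 3922
101101111011 = 2939
Sum = 6861 = 1101011001101
1s count = 8

even parity (8 ones in 1101011001101)


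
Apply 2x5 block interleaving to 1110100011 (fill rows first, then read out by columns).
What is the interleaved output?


Matrix:
  11101
  00011
Read columns: 1010100111

1010100111


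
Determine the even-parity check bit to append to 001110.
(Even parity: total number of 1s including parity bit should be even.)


Number of 1s in data: 3
Parity bit: 1

1


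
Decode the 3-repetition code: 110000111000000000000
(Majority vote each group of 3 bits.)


Groups: 110, 000, 111, 000, 000, 000, 000
Majority votes: 1010000

1010000


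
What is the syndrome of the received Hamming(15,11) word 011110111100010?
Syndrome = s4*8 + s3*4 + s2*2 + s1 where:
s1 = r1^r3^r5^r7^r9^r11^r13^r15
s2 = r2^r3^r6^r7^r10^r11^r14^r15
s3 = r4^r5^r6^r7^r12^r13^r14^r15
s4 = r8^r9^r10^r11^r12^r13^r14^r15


s1=0, s2=1, s3=0, s4=0

Syndrome = 2 (error at position 2)


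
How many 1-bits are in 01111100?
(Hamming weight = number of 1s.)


Counting 1s in 01111100

5


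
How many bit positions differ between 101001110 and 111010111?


XOR: 010011001
Count of 1s: 4

4


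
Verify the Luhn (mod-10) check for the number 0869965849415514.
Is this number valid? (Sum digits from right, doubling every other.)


Luhn sum = 82
82 mod 10 = 2

Invalid (Luhn sum mod 10 = 2)


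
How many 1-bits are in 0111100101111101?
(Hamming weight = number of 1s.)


Counting 1s in 0111100101111101

11


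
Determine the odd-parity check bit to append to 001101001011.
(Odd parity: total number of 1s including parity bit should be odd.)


Number of 1s in data: 6
Parity bit: 1

1


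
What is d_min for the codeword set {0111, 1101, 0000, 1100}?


Comparing all pairs, minimum distance: 1
Can detect 0 errors, correct 0 errors

1


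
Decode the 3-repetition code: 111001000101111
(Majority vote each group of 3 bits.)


Groups: 111, 001, 000, 101, 111
Majority votes: 10011

10011


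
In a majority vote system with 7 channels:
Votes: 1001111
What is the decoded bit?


Ones: 5 out of 7
Threshold: 4

1 (5/7 voted 1)


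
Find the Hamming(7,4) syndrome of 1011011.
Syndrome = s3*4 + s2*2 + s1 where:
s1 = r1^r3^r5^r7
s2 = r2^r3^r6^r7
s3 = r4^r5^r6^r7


s1=1, s2=1, s3=1

Syndrome = 7 (error at position 7)


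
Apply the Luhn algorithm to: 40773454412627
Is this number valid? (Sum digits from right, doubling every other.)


Luhn sum = 65
65 mod 10 = 5

Invalid (Luhn sum mod 10 = 5)


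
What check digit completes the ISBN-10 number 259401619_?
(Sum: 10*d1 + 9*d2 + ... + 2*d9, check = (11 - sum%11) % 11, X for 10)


Weighted sum: 215
215 mod 11 = 6

Check digit: 5


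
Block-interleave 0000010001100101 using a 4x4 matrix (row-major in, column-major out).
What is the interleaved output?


Matrix:
  0000
  0100
  0110
  0101
Read columns: 0000011100100001

0000011100100001


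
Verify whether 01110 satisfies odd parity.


Number of 1s: 3

Yes, parity is correct (3 ones)


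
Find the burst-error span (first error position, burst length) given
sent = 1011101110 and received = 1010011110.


XOR: 0001110000

Burst at position 3, length 3


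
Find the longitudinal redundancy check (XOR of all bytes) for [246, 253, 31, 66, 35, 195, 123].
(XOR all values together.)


XOR chain: 246 ^ 253 ^ 31 ^ 66 ^ 35 ^ 195 ^ 123 = 205

205


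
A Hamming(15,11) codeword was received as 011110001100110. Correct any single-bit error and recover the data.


Syndrome = 0: no error detected

Data: 11001100110 (no errors)


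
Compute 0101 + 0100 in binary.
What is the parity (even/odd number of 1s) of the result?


0101 = 5
0100 = 4
Sum = 9 = 1001
1s count = 2

even parity (2 ones in 1001)


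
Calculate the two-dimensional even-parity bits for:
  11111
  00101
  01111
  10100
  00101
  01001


Row parities: 100000
Column parities: 01101

Row P: 100000, Col P: 01101, Corner: 1


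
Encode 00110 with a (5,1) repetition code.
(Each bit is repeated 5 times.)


Each bit -> 5 copies

0000000000111111111100000


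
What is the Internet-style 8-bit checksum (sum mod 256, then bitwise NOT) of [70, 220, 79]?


Sum = 369 mod 256 = 113
Complement = 142

142


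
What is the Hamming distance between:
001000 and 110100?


XOR: 111100
Count of 1s: 4

4


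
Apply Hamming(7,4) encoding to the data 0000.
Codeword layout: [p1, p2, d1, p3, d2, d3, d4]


Parity bits: p1=0, p2=0, p3=0

0000000


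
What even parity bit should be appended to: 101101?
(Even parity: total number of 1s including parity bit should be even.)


Number of 1s in data: 4
Parity bit: 0

0


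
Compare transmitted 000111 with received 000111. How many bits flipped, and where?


XOR: 000000

0 errors (received matches sent)


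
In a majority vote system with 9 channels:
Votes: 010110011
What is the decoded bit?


Ones: 5 out of 9
Threshold: 5

1 (5/9 voted 1)


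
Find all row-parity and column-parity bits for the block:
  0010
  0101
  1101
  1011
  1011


Row parities: 10111
Column parities: 1010

Row P: 10111, Col P: 1010, Corner: 0


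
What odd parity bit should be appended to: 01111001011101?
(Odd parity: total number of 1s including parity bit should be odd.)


Number of 1s in data: 9
Parity bit: 0

0


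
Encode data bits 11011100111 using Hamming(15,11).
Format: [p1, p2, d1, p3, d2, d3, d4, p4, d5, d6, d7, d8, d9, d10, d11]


Parity bits: p1=0, p2=1, p3=1, p4=1

011110111100111


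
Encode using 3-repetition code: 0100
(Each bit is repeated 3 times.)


Each bit -> 3 copies

000111000000


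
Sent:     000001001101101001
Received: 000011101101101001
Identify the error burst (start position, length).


XOR: 000010100000000000

Burst at position 4, length 3


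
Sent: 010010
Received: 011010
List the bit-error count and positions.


XOR: 001000

1 error(s) at position(s): 2


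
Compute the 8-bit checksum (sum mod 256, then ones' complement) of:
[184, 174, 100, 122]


Sum = 580 mod 256 = 68
Complement = 187

187


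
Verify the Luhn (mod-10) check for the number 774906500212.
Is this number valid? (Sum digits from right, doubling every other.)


Luhn sum = 42
42 mod 10 = 2

Invalid (Luhn sum mod 10 = 2)


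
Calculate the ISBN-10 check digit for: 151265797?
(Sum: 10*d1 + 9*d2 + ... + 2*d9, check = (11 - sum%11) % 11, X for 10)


Weighted sum: 207
207 mod 11 = 9

Check digit: 2


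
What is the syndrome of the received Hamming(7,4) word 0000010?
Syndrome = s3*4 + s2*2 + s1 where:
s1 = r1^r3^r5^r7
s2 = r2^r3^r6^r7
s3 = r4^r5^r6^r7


s1=0, s2=1, s3=1

Syndrome = 6 (error at position 6)


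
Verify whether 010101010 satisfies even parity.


Number of 1s: 4

Yes, parity is correct (4 ones)


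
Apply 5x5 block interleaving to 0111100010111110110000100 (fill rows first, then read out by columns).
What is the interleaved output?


Matrix:
  01111
  00010
  11111
  01100
  00100
Read columns: 0010010110101111110010100

0010010110101111110010100


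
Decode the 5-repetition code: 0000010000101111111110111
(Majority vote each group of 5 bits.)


Groups: 00000, 10000, 10111, 11111, 10111
Majority votes: 00111

00111


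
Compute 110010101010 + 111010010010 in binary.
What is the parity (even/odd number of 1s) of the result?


110010101010 = 3242
111010010010 = 3730
Sum = 6972 = 1101100111100
1s count = 8

even parity (8 ones in 1101100111100)


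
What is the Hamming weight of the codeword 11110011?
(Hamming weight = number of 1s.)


Counting 1s in 11110011

6


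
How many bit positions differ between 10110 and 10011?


XOR: 00101
Count of 1s: 2

2


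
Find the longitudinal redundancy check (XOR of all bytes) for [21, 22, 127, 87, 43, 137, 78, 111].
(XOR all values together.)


XOR chain: 21 ^ 22 ^ 127 ^ 87 ^ 43 ^ 137 ^ 78 ^ 111 = 168

168


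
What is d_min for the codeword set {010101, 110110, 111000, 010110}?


Comparing all pairs, minimum distance: 1
Can detect 0 errors, correct 0 errors

1


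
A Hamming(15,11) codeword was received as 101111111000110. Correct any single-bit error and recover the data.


Syndrome = 0: no error detected

Data: 11111000110 (no errors)


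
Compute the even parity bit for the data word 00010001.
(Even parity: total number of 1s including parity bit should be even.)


Number of 1s in data: 2
Parity bit: 0

0


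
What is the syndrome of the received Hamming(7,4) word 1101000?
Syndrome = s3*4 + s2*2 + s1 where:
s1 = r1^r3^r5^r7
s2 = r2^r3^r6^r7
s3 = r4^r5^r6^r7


s1=1, s2=1, s3=1

Syndrome = 7 (error at position 7)


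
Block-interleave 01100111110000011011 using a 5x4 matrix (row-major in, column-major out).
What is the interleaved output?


Matrix:
  0110
  0111
  1100
  0001
  1011
Read columns: 00101111001100101011

00101111001100101011


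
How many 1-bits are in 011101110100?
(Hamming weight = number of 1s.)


Counting 1s in 011101110100

7


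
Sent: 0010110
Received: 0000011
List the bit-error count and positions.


XOR: 0010101

3 error(s) at position(s): 2, 4, 6


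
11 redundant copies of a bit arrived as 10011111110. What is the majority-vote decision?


Ones: 8 out of 11
Threshold: 6

1 (8/11 voted 1)


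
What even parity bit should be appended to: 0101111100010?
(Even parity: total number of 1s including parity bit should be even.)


Number of 1s in data: 7
Parity bit: 1

1


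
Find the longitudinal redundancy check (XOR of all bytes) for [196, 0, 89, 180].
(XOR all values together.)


XOR chain: 196 ^ 0 ^ 89 ^ 180 = 41

41


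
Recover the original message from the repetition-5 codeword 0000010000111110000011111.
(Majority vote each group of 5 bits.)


Groups: 00000, 10000, 11111, 00000, 11111
Majority votes: 00101

00101


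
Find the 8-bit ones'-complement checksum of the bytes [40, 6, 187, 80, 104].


Sum = 417 mod 256 = 161
Complement = 94

94


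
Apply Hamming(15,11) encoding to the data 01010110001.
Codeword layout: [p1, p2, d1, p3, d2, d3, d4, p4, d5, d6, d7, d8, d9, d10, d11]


Parity bits: p1=0, p2=0, p3=1, p4=1

000110110110001


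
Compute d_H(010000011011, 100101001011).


XOR: 110101010000
Count of 1s: 5

5


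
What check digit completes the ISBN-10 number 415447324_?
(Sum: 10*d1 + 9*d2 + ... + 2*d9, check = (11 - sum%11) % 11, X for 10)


Weighted sum: 202
202 mod 11 = 4

Check digit: 7


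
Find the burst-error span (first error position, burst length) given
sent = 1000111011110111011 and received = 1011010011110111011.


XOR: 0011101000000000000

Burst at position 2, length 5


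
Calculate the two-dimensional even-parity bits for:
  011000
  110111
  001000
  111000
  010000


Row parities: 01111
Column parities: 001111

Row P: 01111, Col P: 001111, Corner: 0


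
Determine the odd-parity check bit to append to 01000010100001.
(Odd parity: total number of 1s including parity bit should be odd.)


Number of 1s in data: 4
Parity bit: 1

1


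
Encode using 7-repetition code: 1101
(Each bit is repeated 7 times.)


Each bit -> 7 copies

1111111111111100000001111111


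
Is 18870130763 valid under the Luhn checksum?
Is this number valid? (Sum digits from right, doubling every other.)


Luhn sum = 39
39 mod 10 = 9

Invalid (Luhn sum mod 10 = 9)


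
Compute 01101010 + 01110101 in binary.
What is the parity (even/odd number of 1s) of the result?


01101010 = 106
01110101 = 117
Sum = 223 = 11011111
1s count = 7

odd parity (7 ones in 11011111)


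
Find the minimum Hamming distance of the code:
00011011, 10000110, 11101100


Comparing all pairs, minimum distance: 4
Can detect 3 errors, correct 1 errors

4


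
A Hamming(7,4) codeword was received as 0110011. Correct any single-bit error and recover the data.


Syndrome = 0: no error detected

Data: 1011 (no errors)


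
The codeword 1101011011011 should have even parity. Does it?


Number of 1s: 9

No, parity error (9 ones)


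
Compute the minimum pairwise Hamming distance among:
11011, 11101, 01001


Comparing all pairs, minimum distance: 2
Can detect 1 errors, correct 0 errors

2


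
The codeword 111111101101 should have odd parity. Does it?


Number of 1s: 10

No, parity error (10 ones)


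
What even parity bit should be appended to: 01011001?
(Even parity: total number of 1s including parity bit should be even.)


Number of 1s in data: 4
Parity bit: 0

0


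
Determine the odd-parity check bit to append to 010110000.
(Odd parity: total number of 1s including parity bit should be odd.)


Number of 1s in data: 3
Parity bit: 0

0


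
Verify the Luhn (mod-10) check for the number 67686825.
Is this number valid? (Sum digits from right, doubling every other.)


Luhn sum = 41
41 mod 10 = 1

Invalid (Luhn sum mod 10 = 1)


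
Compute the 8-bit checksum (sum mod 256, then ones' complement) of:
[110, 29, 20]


Sum = 159 mod 256 = 159
Complement = 96

96


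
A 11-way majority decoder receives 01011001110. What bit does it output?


Ones: 6 out of 11
Threshold: 6

1 (6/11 voted 1)


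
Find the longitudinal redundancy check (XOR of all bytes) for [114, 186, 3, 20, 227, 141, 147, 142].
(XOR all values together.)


XOR chain: 114 ^ 186 ^ 3 ^ 20 ^ 227 ^ 141 ^ 147 ^ 142 = 172

172


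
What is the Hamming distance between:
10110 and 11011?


XOR: 01101
Count of 1s: 3

3


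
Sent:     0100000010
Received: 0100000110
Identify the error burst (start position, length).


XOR: 0000000100

Burst at position 7, length 1


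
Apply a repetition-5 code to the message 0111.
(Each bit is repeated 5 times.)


Each bit -> 5 copies

00000111111111111111


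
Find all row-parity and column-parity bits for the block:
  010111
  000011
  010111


Row parities: 000
Column parities: 000011

Row P: 000, Col P: 000011, Corner: 0


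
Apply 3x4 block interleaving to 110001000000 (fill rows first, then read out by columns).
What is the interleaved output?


Matrix:
  1100
  0100
  0000
Read columns: 100110000000

100110000000


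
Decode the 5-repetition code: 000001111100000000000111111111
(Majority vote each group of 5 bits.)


Groups: 00000, 11111, 00000, 00000, 01111, 11111
Majority votes: 010011

010011


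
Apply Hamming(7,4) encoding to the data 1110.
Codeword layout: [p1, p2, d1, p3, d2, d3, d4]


Parity bits: p1=0, p2=0, p3=0

0010110


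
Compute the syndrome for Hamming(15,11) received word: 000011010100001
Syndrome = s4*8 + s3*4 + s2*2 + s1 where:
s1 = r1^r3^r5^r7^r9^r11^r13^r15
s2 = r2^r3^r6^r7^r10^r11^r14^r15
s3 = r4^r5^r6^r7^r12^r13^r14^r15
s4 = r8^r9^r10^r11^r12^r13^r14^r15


s1=0, s2=1, s3=1, s4=1

Syndrome = 14 (error at position 14)


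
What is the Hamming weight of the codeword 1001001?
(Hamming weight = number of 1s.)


Counting 1s in 1001001

3


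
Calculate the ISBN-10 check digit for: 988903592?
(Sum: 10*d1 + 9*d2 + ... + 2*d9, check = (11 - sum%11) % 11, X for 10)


Weighted sum: 355
355 mod 11 = 3

Check digit: 8


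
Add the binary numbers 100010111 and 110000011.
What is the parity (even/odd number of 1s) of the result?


100010111 = 279
110000011 = 387
Sum = 666 = 1010011010
1s count = 5

odd parity (5 ones in 1010011010)


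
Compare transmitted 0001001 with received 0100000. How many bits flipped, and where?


XOR: 0101001

3 error(s) at position(s): 1, 3, 6


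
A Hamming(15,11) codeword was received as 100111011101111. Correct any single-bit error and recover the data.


Syndrome = 13: error at position 13

Data: 01101101011 (corrected bit 13)


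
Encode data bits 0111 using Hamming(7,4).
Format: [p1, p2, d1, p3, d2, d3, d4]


Parity bits: p1=0, p2=0, p3=1

0001111


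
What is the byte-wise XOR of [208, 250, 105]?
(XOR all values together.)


XOR chain: 208 ^ 250 ^ 105 = 67

67


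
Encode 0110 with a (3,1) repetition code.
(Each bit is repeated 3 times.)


Each bit -> 3 copies

000111111000


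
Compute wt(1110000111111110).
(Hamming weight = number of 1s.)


Counting 1s in 1110000111111110

11


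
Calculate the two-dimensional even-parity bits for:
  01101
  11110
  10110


Row parities: 101
Column parities: 00101

Row P: 101, Col P: 00101, Corner: 0


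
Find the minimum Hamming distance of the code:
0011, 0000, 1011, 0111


Comparing all pairs, minimum distance: 1
Can detect 0 errors, correct 0 errors

1


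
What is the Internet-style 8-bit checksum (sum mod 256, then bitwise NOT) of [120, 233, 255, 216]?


Sum = 824 mod 256 = 56
Complement = 199

199


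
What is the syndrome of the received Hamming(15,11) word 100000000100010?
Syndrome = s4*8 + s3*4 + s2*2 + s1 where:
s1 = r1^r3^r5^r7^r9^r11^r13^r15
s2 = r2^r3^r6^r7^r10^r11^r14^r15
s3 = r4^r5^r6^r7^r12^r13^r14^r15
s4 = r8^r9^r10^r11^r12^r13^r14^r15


s1=1, s2=0, s3=1, s4=0

Syndrome = 5 (error at position 5)


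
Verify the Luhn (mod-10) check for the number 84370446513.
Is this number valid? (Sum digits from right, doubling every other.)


Luhn sum = 49
49 mod 10 = 9

Invalid (Luhn sum mod 10 = 9)


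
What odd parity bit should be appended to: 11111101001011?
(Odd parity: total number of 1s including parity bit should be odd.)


Number of 1s in data: 10
Parity bit: 1

1


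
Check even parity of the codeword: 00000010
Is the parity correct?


Number of 1s: 1

No, parity error (1 ones)


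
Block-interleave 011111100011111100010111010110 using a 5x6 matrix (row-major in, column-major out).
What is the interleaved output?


Matrix:
  011111
  100011
  111100
  010111
  010110
Read columns: 011001011110100101111101111010

011001011110100101111101111010


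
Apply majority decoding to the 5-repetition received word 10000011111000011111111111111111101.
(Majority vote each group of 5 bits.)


Groups: 10000, 01111, 10000, 11111, 11111, 11111, 11101
Majority votes: 0101111

0101111


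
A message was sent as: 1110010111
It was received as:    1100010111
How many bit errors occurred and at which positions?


XOR: 0010000000

1 error(s) at position(s): 2


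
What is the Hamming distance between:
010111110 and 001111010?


XOR: 011000100
Count of 1s: 3

3


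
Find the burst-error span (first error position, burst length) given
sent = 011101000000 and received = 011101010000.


XOR: 000000010000

Burst at position 7, length 1


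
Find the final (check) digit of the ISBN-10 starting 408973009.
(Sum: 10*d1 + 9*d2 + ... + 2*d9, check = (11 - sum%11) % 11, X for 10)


Weighted sum: 242
242 mod 11 = 0

Check digit: 0


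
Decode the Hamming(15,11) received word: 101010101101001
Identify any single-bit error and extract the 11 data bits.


Syndrome = 0: no error detected

Data: 11011101001 (no errors)


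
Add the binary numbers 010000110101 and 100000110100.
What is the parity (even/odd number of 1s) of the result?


010000110101 = 1077
100000110100 = 2100
Sum = 3177 = 110001101001
1s count = 6

even parity (6 ones in 110001101001)


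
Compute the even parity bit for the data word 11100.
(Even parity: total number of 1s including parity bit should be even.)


Number of 1s in data: 3
Parity bit: 1

1
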